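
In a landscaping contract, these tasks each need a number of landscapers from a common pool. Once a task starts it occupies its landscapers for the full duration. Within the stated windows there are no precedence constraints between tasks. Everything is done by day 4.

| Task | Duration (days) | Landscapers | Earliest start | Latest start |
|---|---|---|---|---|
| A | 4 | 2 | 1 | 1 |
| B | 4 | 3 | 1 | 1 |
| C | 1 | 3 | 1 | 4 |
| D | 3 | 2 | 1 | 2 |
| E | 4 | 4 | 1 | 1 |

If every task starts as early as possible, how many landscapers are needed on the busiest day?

14

Early-start schedule: A@1, B@1, C@1, D@1, E@1.
Load per day: day 1: 14, day 2: 11, day 3: 11, day 4: 9.
Peak is 14.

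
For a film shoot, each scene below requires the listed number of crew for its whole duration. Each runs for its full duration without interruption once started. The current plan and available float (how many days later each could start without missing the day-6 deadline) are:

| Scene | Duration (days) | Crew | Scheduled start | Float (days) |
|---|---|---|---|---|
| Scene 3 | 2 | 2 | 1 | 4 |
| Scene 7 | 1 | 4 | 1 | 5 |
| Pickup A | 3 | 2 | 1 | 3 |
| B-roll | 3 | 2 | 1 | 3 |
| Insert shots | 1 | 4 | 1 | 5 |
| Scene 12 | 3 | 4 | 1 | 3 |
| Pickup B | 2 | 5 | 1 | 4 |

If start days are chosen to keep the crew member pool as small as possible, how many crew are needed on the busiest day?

Early-start (Scene 3@1, Scene 7@1, Pickup A@1, B-roll@1, Insert shots@1, Scene 12@1, Pickup B@1) gives peak 23: d1:23  d2:15  d3:8  d4:0  d5:0  d6:0.
Shift Scene 7→3, Pickup A→3, B-roll→3, Insert shots→6, Scene 12→4.
Schedule Scene 3@1, Scene 7@3, Pickup A@3, B-roll@3, Insert shots@6, Scene 12@4, Pickup B@1: d1:7  d2:7  d3:8  d4:8  d5:8  d6:8 — peak 8.
Total crew member-days = 46 over 6 days ⇒ peak ≥ ⌈46/6⌉ = 8, so 8 is optimal.

8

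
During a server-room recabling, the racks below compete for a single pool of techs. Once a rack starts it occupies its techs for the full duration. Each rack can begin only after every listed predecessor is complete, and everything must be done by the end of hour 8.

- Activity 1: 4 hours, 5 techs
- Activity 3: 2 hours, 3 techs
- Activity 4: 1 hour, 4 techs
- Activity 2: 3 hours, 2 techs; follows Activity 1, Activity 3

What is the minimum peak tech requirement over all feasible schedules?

Early-start (Activity 1@1, Activity 3@1, Activity 4@1, Activity 2@5) gives peak 12: h1:12  h2:8  h3:5  h4:5  h5:2  h6:2  h7:2  h8:0.
Shift Activity 4→5.
Schedule Activity 1@1, Activity 3@1, Activity 4@5, Activity 2@5: h1:8  h2:8  h3:5  h4:5  h5:6  h6:2  h7:2  h8:0 — peak 8.

8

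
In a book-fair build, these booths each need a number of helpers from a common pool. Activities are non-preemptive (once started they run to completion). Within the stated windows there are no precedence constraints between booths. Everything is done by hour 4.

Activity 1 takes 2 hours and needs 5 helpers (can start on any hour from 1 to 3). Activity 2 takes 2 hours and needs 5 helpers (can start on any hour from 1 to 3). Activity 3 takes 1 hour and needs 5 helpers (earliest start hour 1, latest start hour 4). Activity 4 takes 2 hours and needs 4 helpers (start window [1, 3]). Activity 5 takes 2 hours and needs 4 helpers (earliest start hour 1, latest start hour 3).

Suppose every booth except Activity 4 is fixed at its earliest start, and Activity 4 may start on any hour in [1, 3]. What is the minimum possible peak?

19

Activity 4@1: h1:23  h2:18  h3:0  h4:0 → peak 23
Activity 4@2: h1:19  h2:18  h3:4  h4:0 → peak 19
Activity 4@3: h1:19  h2:14  h3:4  h4:4 → peak 19
Best is Activity 4@2, peak 19.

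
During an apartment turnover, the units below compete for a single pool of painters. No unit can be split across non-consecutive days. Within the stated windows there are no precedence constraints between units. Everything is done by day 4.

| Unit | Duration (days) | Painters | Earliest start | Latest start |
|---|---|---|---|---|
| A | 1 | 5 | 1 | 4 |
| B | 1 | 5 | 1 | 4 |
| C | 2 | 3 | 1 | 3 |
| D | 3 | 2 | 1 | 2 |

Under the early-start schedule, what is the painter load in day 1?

At early start, day 1 has: A, B, C, D.
Demand: 5 + 5 + 3 + 2 = 15.

15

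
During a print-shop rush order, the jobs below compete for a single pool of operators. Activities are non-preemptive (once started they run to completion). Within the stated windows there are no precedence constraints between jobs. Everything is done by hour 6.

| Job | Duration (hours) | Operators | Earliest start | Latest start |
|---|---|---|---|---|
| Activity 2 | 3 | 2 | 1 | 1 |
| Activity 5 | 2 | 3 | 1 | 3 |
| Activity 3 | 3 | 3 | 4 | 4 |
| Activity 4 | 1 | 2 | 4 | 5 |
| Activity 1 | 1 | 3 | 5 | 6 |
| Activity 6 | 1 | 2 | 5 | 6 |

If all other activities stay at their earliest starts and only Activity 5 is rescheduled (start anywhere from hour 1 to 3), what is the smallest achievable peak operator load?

Activity 5@1: h1:5  h2:5  h3:2  h4:5  h5:8  h6:3 → peak 8
Activity 5@2: h1:2  h2:5  h3:5  h4:5  h5:8  h6:3 → peak 8
Activity 5@3: h1:2  h2:2  h3:5  h4:8  h5:8  h6:3 → peak 8
Best is Activity 5@1, peak 8.

8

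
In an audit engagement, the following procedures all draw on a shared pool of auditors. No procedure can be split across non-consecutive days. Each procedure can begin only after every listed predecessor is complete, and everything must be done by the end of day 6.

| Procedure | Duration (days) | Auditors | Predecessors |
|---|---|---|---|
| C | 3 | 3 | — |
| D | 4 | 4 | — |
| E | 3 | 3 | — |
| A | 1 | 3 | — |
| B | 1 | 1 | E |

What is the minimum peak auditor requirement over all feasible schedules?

7

Early-start (C@1, D@1, E@1, A@1, B@4) gives peak 13: d1:13  d2:10  d3:10  d4:5  d5:0  d6:0.
Shift C→4, A→5, B→5.
Schedule C@4, D@1, E@1, A@5, B@5: d1:7  d2:7  d3:7  d4:7  d5:7  d6:3 — peak 7.
Total auditor-days = 38 over 6 days ⇒ peak ≥ ⌈38/6⌉ = 7, so 7 is optimal.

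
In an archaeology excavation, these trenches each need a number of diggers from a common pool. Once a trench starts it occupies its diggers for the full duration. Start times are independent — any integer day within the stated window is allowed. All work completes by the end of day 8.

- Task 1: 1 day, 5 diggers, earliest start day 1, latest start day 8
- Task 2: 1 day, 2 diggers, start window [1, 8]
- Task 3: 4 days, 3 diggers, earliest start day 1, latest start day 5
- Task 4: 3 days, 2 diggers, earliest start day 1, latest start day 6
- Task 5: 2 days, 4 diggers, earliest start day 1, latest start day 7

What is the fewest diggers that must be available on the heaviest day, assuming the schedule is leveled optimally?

5

Early-start (Task 1@1, Task 2@1, Task 3@1, Task 4@1, Task 5@1) gives peak 16: d1:16  d2:9  d3:5  d4:3  d5:0  d6:0  d7:0  d8:0.
Shift Task 2→2, Task 3→2, Task 4→3, Task 5→6.
Schedule Task 1@1, Task 2@2, Task 3@2, Task 4@3, Task 5@6: d1:5  d2:5  d3:5  d4:5  d5:5  d6:4  d7:4  d8:0 — peak 5.
Total digger-days = 33 over 8 days ⇒ peak ≥ ⌈33/8⌉ = 5, so 5 is optimal.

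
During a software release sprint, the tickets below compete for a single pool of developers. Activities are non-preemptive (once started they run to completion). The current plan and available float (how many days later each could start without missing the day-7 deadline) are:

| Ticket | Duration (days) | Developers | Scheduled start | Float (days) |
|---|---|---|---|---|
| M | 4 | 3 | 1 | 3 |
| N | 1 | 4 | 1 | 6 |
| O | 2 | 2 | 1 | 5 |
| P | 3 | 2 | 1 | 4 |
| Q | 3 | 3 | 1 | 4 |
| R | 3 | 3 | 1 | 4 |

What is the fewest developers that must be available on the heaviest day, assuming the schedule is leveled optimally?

7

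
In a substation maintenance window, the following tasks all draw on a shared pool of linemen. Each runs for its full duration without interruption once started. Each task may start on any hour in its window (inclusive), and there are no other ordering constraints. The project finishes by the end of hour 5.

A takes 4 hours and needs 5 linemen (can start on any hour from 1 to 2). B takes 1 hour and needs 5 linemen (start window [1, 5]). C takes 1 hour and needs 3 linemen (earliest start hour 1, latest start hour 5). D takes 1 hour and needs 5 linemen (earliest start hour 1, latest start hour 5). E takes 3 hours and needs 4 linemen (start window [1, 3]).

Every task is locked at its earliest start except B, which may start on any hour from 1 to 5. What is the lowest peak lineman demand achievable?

17

B@1: h1:22  h2:9  h3:9  h4:5  h5:0 → peak 22
B@2: h1:17  h2:14  h3:9  h4:5  h5:0 → peak 17
B@3: h1:17  h2:9  h3:14  h4:5  h5:0 → peak 17
B@4: h1:17  h2:9  h3:9  h4:10  h5:0 → peak 17
B@5: h1:17  h2:9  h3:9  h4:5  h5:5 → peak 17
Best is B@2, peak 17.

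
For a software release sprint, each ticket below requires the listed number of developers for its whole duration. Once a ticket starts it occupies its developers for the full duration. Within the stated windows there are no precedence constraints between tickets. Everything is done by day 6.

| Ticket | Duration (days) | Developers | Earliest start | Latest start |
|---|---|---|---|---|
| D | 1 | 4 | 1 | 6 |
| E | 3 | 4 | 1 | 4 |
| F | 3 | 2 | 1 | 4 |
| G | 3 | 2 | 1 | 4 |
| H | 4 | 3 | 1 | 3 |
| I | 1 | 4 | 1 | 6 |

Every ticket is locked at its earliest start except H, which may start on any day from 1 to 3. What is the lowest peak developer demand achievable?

16

H@1: d1:19  d2:11  d3:11  d4:3  d5:0  d6:0 → peak 19
H@2: d1:16  d2:11  d3:11  d4:3  d5:3  d6:0 → peak 16
H@3: d1:16  d2:8  d3:11  d4:3  d5:3  d6:3 → peak 16
Best is H@2, peak 16.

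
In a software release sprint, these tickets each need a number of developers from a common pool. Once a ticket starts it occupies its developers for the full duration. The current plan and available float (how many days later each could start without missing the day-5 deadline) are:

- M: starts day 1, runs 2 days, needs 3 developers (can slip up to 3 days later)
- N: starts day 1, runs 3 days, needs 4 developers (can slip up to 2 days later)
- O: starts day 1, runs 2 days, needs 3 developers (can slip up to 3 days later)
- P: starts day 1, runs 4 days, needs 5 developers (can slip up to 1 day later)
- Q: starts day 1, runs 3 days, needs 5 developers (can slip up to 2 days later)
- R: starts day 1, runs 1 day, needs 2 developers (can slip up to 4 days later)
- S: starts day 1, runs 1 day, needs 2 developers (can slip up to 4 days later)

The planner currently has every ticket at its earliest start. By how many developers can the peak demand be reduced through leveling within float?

Early-start peak: d1:24  d2:20  d3:14  d4:5  d5:0 ⇒ 24.
Leveled (M@1, N@1, O@4, P@1, Q@3, R@1, S@2): d1:14  d2:14  d3:14  d4:13  d5:8 ⇒ 14.
Reduction 24 − 14 = 10.

10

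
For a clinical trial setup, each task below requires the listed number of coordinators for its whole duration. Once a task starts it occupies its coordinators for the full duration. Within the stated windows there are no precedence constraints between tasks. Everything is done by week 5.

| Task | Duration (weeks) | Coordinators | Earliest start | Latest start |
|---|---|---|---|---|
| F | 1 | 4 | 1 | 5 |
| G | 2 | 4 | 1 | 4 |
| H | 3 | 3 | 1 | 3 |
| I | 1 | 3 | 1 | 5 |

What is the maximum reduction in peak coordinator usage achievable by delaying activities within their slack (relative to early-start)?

Early-start peak: w1:14  w2:7  w3:3  w4:0  w5:0 ⇒ 14.
Leveled (F@1, G@2, H@1, I@4): w1:7  w2:7  w3:7  w4:3  w5:0 ⇒ 7.
Reduction 14 − 7 = 7.

7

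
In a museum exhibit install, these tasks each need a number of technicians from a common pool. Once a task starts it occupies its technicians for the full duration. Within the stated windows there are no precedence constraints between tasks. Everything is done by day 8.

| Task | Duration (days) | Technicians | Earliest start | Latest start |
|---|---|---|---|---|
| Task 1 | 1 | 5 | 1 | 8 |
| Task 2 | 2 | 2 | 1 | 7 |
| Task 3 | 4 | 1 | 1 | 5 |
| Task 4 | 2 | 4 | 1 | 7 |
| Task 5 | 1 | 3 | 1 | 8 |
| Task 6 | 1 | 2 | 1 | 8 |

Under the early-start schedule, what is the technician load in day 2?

7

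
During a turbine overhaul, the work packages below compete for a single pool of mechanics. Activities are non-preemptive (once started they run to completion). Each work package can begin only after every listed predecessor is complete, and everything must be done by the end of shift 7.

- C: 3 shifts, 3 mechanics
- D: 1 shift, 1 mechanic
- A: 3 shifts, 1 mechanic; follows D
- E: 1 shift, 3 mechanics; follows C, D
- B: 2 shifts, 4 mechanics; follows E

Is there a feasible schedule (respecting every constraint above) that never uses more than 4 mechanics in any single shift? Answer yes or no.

Schedule C@1, D@1, A@2, E@4, B@5: s1:4  s2:4  s3:4  s4:4  s5:4  s6:4  s7:0 — peak 4 ≤ 4.

yes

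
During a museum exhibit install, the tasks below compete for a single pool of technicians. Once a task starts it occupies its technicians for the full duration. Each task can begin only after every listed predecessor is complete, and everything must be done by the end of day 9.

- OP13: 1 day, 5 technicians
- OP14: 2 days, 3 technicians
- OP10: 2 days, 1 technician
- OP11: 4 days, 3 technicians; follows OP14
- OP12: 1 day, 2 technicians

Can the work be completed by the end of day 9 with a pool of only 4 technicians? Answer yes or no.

no

The minimum achievable peak is 5; 4 < 5, so no feasible schedule stays within the cap.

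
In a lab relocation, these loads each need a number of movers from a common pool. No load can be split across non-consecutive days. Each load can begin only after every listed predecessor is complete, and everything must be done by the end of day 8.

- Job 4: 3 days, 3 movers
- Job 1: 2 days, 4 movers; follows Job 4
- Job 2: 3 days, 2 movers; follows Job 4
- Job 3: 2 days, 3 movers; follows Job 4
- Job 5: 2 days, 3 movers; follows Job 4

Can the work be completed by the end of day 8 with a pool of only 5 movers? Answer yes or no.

no

The minimum achievable peak is 6; 5 < 6, so no feasible schedule stays within the cap.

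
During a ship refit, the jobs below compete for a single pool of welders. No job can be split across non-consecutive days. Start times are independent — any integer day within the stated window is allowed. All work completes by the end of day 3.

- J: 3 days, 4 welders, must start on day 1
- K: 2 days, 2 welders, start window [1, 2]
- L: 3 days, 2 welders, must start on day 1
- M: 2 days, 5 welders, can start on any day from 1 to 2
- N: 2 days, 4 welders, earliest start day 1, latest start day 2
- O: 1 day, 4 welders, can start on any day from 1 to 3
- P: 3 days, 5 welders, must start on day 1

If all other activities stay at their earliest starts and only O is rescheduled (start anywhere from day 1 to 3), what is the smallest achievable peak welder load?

22

O@1: d1:26  d2:22  d3:11 → peak 26
O@2: d1:22  d2:26  d3:11 → peak 26
O@3: d1:22  d2:22  d3:15 → peak 22
Best is O@3, peak 22.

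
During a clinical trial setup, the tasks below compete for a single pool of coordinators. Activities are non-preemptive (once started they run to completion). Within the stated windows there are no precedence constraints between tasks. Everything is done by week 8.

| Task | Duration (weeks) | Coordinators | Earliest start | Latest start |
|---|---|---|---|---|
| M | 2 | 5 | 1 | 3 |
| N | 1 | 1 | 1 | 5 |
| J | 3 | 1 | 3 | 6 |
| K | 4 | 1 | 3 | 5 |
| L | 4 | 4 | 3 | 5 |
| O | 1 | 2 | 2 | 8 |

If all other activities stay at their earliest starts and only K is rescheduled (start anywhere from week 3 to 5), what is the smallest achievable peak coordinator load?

7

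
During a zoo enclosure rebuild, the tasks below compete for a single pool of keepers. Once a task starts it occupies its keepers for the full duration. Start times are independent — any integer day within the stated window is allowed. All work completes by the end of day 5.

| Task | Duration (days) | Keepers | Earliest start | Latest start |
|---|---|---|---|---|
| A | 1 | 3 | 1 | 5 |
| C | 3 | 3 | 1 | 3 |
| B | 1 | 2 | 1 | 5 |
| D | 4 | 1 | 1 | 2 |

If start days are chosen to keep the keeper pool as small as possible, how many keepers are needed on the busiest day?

4

Early-start (A@1, C@1, B@1, D@1) gives peak 9: d1:9  d2:4  d3:4  d4:1  d5:0.
Shift C→2, B→5.
Schedule A@1, C@2, B@5, D@1: d1:4  d2:4  d3:4  d4:4  d5:2 — peak 4.
Total keeper-days = 18 over 5 days ⇒ peak ≥ ⌈18/5⌉ = 4, so 4 is optimal.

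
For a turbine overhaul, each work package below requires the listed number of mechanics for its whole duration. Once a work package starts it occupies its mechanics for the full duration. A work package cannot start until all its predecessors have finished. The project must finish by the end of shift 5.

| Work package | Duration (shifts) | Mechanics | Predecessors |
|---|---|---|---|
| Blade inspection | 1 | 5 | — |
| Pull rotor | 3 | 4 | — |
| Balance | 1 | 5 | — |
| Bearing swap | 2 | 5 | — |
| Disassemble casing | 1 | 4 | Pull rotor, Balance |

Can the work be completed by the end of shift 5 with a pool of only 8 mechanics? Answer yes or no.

no

The minimum achievable peak is 9; 8 < 9, so no feasible schedule stays within the cap.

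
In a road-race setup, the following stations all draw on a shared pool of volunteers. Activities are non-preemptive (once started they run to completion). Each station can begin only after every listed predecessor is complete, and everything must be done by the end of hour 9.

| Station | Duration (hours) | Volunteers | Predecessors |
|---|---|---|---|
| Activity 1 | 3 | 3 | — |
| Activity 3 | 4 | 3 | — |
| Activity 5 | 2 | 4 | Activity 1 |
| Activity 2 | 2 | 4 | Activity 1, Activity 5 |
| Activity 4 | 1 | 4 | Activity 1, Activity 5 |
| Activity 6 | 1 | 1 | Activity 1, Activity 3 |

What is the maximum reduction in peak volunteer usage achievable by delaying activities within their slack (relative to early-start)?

Early-start peak: h1:6  h2:6  h3:6  h4:7  h5:5  h6:8  h7:4  h8:0  h9:0 ⇒ 8.
Leveled (Activity 1@1, Activity 3@1, Activity 5@5, Activity 2@7, Activity 4@9, Activity 6@5): h1:6  h2:6  h3:6  h4:3  h5:5  h6:4  h7:4  h8:4  h9:4 ⇒ 6.
Reduction 8 − 6 = 2.

2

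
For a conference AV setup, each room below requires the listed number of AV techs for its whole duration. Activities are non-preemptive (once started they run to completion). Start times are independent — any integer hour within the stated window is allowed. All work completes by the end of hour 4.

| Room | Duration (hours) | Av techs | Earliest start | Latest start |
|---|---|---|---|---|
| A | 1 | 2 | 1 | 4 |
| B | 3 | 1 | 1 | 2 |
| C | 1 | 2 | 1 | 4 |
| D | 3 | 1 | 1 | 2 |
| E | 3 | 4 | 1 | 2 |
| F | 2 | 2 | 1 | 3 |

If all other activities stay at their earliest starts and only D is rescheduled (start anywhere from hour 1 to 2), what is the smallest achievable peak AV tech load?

D@1: h1:12  h2:8  h3:6  h4:0 → peak 12
D@2: h1:11  h2:8  h3:6  h4:1 → peak 11
Best is D@2, peak 11.

11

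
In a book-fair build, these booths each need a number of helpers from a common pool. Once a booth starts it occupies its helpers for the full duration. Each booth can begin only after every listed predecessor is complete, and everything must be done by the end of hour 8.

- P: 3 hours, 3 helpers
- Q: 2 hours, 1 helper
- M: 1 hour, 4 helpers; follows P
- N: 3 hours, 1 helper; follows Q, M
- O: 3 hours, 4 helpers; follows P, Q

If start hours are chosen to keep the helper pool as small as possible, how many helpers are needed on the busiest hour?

Early-start (P@1, Q@1, M@4, N@5, O@4) gives peak 8: h1:4  h2:4  h3:3  h4:8  h5:5  h6:5  h7:1  h8:0.
Shift O→5.
Schedule P@1, Q@1, M@4, N@5, O@5: h1:4  h2:4  h3:3  h4:4  h5:5  h6:5  h7:5  h8:0 — peak 5.

5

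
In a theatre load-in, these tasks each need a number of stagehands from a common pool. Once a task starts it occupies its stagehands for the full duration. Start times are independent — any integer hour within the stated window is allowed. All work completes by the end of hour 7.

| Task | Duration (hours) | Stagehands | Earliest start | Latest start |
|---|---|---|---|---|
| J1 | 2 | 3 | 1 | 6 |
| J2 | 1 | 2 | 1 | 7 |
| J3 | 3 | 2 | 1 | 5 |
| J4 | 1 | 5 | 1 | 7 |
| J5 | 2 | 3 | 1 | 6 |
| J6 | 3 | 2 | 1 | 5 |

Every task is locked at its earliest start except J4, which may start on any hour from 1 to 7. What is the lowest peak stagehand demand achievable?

12

J4@1: h1:17  h2:10  h3:4  h4:0  h5:0  h6:0  h7:0 → peak 17
J4@2: h1:12  h2:15  h3:4  h4:0  h5:0  h6:0  h7:0 → peak 15
J4@3: h1:12  h2:10  h3:9  h4:0  h5:0  h6:0  h7:0 → peak 12
J4@4: h1:12  h2:10  h3:4  h4:5  h5:0  h6:0  h7:0 → peak 12
J4@5: h1:12  h2:10  h3:4  h4:0  h5:5  h6:0  h7:0 → peak 12
J4@6: h1:12  h2:10  h3:4  h4:0  h5:0  h6:5  h7:0 → peak 12
J4@7: h1:12  h2:10  h3:4  h4:0  h5:0  h6:0  h7:5 → peak 12
Best is J4@3, peak 12.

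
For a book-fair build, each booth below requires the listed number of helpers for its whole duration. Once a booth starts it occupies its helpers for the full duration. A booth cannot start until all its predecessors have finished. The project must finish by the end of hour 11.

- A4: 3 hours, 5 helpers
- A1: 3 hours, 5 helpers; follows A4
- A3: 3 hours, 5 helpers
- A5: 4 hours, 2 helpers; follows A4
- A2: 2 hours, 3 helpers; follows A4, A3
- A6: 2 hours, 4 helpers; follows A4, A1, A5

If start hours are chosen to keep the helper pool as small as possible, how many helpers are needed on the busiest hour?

Early-start (A4@1, A1@4, A3@1, A5@4, A2@4, A6@8) gives peak 10: h1:10  h2:10  h3:10  h4:10  h5:10  h6:7  h7:2  h8:4  h9:4  h10:0  h11:0.
Shift A3→7, A2→10, A6→10.
Schedule A4@1, A1@4, A3@7, A5@4, A2@10, A6@10: h1:5  h2:5  h3:5  h4:7  h5:7  h6:7  h7:7  h8:5  h9:5  h10:7  h11:7 — peak 7.
Total helper-hours = 67 over 11 hours ⇒ peak ≥ ⌈67/11⌉ = 7, so 7 is optimal.

7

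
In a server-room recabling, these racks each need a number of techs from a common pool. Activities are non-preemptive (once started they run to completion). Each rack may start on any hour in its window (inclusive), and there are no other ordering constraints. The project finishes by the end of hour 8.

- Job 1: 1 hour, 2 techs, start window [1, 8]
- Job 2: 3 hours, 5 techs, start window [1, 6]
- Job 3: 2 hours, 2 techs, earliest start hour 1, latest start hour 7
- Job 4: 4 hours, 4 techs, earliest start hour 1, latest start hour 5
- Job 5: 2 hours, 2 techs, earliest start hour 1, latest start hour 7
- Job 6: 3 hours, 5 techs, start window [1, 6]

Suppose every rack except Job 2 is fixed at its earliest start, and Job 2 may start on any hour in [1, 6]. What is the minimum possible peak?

Job 2@1: h1:20  h2:18  h3:14  h4:4  h5:0  h6:0  h7:0  h8:0 → peak 20
Job 2@2: h1:15  h2:18  h3:14  h4:9  h5:0  h6:0  h7:0  h8:0 → peak 18
Job 2@3: h1:15  h2:13  h3:14  h4:9  h5:5  h6:0  h7:0  h8:0 → peak 15
Job 2@4: h1:15  h2:13  h3:9  h4:9  h5:5  h6:5  h7:0  h8:0 → peak 15
Job 2@5: h1:15  h2:13  h3:9  h4:4  h5:5  h6:5  h7:5  h8:0 → peak 15
Job 2@6: h1:15  h2:13  h3:9  h4:4  h5:0  h6:5  h7:5  h8:5 → peak 15
Best is Job 2@3, peak 15.

15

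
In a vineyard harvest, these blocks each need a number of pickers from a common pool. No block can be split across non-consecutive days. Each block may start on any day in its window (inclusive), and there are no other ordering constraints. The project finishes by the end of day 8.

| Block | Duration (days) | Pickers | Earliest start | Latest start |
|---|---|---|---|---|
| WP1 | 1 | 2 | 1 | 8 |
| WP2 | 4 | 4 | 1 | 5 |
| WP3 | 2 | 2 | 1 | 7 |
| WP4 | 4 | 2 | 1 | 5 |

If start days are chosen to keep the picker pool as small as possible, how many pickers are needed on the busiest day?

4

Early-start (WP1@1, WP2@1, WP3@1, WP4@1) gives peak 10: d1:10  d2:8  d3:6  d4:6  d5:0  d6:0  d7:0  d8:0.
Shift WP2→5, WP3→2.
Schedule WP1@1, WP2@5, WP3@2, WP4@1: d1:4  d2:4  d3:4  d4:2  d5:4  d6:4  d7:4  d8:4 — peak 4.
Total picker-days = 30 over 8 days ⇒ peak ≥ ⌈30/8⌉ = 4, so 4 is optimal.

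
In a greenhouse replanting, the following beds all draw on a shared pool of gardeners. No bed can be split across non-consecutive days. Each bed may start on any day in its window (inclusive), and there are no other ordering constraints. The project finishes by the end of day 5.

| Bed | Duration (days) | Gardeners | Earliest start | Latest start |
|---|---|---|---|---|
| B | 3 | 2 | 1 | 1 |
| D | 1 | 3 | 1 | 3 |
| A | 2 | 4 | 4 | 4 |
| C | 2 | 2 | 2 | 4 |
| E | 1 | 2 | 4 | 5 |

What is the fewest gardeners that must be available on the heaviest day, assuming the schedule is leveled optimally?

6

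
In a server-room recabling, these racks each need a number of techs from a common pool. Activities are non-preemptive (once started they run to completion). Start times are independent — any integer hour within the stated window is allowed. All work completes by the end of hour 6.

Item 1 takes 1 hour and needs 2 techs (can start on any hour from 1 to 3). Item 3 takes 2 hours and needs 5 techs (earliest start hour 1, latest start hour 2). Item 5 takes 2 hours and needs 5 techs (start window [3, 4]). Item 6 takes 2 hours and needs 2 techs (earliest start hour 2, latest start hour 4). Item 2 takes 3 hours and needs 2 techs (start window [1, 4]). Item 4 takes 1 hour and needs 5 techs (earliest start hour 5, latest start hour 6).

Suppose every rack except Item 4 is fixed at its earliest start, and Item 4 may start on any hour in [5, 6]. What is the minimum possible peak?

9

Item 4@5: h1:9  h2:9  h3:9  h4:5  h5:5  h6:0 → peak 9
Item 4@6: h1:9  h2:9  h3:9  h4:5  h5:0  h6:5 → peak 9
Best is Item 4@5, peak 9.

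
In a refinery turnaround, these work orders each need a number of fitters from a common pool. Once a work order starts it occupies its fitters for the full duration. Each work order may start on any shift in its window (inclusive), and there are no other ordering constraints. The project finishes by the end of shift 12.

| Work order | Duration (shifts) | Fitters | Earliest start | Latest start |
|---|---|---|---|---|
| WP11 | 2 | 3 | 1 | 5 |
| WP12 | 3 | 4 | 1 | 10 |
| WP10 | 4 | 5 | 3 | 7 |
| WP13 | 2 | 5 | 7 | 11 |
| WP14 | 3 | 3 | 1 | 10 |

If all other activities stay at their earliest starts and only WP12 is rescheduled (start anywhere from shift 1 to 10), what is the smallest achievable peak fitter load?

8

WP12@1: s1:10  s2:10  s3:12  s4:5  s5:5  s6:5  s7:5  s8:5  s9:0  s10:0  s11:0  s12:0 → peak 12
WP12@2: s1:6  s2:10  s3:12  s4:9  s5:5  s6:5  s7:5  s8:5  s9:0  s10:0  s11:0  s12:0 → peak 12
WP12@3: s1:6  s2:6  s3:12  s4:9  s5:9  s6:5  s7:5  s8:5  s9:0  s10:0  s11:0  s12:0 → peak 12
WP12@4: s1:6  s2:6  s3:8  s4:9  s5:9  s6:9  s7:5  s8:5  s9:0  s10:0  s11:0  s12:0 → peak 9
WP12@5: s1:6  s2:6  s3:8  s4:5  s5:9  s6:9  s7:9  s8:5  s9:0  s10:0  s11:0  s12:0 → peak 9
WP12@6: s1:6  s2:6  s3:8  s4:5  s5:5  s6:9  s7:9  s8:9  s9:0  s10:0  s11:0  s12:0 → peak 9
WP12@7: s1:6  s2:6  s3:8  s4:5  s5:5  s6:5  s7:9  s8:9  s9:4  s10:0  s11:0  s12:0 → peak 9
WP12@8: s1:6  s2:6  s3:8  s4:5  s5:5  s6:5  s7:5  s8:9  s9:4  s10:4  s11:0  s12:0 → peak 9
WP12@9: s1:6  s2:6  s3:8  s4:5  s5:5  s6:5  s7:5  s8:5  s9:4  s10:4  s11:4  s12:0 → peak 8
WP12@10: s1:6  s2:6  s3:8  s4:5  s5:5  s6:5  s7:5  s8:5  s9:0  s10:4  s11:4  s12:4 → peak 8
Best is WP12@9, peak 8.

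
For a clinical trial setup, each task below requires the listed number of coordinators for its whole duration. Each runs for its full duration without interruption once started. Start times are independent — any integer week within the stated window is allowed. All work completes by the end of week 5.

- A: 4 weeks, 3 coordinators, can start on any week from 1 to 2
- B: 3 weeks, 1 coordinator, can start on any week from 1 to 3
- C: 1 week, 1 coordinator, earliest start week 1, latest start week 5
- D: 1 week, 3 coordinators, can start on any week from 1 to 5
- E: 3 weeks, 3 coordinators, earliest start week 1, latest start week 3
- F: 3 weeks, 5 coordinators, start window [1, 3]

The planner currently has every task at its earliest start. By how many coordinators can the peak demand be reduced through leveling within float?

Early-start peak: w1:16  w2:12  w3:12  w4:3  w5:0 ⇒ 16.
Leveled (A@1, B@1, C@1, D@1, E@1, F@2): w1:11  w2:12  w3:12  w4:8  w5:0 ⇒ 12.
Reduction 16 − 12 = 4.

4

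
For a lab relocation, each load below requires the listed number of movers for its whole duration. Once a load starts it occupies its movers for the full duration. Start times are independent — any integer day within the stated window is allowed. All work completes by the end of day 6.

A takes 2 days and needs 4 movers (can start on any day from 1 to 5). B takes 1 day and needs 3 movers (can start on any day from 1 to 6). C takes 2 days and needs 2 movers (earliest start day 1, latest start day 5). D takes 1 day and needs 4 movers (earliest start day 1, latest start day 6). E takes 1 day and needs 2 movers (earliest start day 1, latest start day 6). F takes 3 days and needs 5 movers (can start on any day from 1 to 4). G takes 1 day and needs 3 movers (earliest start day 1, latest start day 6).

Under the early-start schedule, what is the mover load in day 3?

At early start, day 3 has: F.
Demand: 5 = 5.

5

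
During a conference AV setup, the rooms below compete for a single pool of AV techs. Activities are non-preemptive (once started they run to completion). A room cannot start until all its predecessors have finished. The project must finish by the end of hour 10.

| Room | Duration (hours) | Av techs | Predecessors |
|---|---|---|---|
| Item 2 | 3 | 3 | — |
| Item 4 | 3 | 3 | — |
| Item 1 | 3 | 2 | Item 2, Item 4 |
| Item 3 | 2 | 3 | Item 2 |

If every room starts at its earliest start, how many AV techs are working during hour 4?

At early start, hour 4 has: Item 1, Item 3.
Demand: 2 + 3 = 5.

5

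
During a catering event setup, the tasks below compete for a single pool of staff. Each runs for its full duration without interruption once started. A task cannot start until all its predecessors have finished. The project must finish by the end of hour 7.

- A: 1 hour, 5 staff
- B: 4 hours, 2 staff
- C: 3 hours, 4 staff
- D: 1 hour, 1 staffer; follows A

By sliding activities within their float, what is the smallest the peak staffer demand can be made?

6

Early-start (A@1, B@1, C@1, D@2) gives peak 11: h1:11  h2:7  h3:6  h4:2  h5:0  h6:0  h7:0.
Shift B→2, C→2, D→5.
Schedule A@1, B@2, C@2, D@5: h1:5  h2:6  h3:6  h4:6  h5:3  h6:0  h7:0 — peak 6.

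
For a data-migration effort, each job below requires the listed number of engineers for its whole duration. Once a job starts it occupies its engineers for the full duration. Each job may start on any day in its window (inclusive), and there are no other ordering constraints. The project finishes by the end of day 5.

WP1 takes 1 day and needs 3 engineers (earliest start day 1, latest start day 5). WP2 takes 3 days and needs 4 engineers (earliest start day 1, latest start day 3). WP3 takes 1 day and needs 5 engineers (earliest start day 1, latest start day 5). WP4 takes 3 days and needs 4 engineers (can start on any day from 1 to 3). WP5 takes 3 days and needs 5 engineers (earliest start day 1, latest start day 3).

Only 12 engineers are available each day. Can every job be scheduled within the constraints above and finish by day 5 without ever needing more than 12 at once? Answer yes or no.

no

The minimum achievable peak is 13; 12 < 13, so no feasible schedule stays within the cap.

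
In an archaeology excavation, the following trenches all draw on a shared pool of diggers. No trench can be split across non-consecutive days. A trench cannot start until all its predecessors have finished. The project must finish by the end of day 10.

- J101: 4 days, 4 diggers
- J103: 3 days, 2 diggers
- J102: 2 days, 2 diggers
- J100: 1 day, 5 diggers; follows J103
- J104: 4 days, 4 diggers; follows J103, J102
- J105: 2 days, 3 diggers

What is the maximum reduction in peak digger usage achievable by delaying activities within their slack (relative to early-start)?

6

Early-start peak: d1:11  d2:11  d3:6  d4:13  d5:4  d6:4  d7:4  d8:0  d9:0  d10:0 ⇒ 13.
Leveled (J101@1, J103@1, J102@4, J100@5, J104@6, J105@6): d1:6  d2:6  d3:6  d4:6  d5:7  d6:7  d7:7  d8:4  d9:4  d10:0 ⇒ 7.
Reduction 13 − 7 = 6.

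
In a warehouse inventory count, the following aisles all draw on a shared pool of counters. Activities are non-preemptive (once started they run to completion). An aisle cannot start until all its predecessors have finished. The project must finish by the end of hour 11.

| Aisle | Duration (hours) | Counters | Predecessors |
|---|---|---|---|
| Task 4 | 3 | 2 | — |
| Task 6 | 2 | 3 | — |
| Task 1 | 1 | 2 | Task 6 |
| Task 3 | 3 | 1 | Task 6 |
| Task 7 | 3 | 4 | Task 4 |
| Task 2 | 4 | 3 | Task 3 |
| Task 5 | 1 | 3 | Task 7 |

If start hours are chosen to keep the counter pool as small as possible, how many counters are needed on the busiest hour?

Early-start (Task 4@1, Task 6@1, Task 1@3, Task 3@3, Task 7@4, Task 2@6, Task 5@7) gives peak 7: h1:5  h2:5  h3:5  h4:5  h5:5  h6:7  h7:6  h8:3  h9:3  h10:0  h11:0.
Shift Task 2→7, Task 5→11.
Schedule Task 4@1, Task 6@1, Task 1@3, Task 3@3, Task 7@4, Task 2@7, Task 5@11: h1:5  h2:5  h3:5  h4:5  h5:5  h6:4  h7:3  h8:3  h9:3  h10:3  h11:3 — peak 5.

5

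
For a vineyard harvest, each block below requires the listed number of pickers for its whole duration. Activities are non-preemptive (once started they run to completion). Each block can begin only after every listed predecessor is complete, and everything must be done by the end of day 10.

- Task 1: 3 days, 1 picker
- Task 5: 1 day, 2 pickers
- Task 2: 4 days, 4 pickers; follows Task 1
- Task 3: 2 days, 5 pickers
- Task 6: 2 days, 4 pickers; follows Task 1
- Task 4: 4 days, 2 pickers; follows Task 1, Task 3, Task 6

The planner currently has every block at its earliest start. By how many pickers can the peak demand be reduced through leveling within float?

2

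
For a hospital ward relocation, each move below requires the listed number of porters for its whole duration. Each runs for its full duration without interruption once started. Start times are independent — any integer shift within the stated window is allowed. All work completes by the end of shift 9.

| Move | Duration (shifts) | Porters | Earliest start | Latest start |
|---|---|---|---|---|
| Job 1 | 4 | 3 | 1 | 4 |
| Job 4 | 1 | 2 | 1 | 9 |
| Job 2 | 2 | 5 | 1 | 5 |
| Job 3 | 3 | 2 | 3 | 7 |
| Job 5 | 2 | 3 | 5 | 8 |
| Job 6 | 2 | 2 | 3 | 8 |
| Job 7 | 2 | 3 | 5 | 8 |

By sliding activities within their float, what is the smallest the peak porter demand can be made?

6

Early-start (Job 1@1, Job 4@1, Job 2@1, Job 3@3, Job 5@5, Job 6@3, Job 7@5) gives peak 10: s1:10  s2:8  s3:7  s4:7  s5:8  s6:6  s7:0  s8:0  s9:0.
Shift Job 1→3, Job 4→3, Job 3→7, Job 5→6, Job 6→4, Job 7→8.
Schedule Job 1@3, Job 4@3, Job 2@1, Job 3@7, Job 5@6, Job 6@4, Job 7@8: s1:5  s2:5  s3:5  s4:5  s5:5  s6:6  s7:5  s8:5  s9:5 — peak 6.
Total porter-shifts = 46 over 9 shifts ⇒ peak ≥ ⌈46/9⌉ = 6, so 6 is optimal.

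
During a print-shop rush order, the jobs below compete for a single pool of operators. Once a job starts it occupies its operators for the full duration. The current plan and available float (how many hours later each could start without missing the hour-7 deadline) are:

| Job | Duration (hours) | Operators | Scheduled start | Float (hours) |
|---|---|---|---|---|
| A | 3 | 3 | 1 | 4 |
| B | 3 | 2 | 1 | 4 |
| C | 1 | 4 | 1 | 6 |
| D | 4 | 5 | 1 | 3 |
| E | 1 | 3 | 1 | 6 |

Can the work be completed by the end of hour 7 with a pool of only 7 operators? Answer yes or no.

yes

Schedule A@1, B@3, C@1, D@4, E@2: h1:7  h2:6  h3:5  h4:7  h5:7  h6:5  h7:5 — peak 7 ≤ 7.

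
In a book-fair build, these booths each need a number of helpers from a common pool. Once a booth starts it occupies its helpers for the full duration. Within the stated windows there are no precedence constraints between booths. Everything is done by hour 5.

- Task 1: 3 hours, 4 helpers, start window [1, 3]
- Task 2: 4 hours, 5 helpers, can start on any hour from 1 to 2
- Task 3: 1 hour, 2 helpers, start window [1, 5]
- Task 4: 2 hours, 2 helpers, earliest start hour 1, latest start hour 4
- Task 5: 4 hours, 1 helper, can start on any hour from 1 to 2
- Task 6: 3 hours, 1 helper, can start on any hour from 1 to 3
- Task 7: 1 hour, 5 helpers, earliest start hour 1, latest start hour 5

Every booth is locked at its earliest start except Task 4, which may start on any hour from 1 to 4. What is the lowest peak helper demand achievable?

18

Task 4@1: h1:20  h2:13  h3:11  h4:6  h5:0 → peak 20
Task 4@2: h1:18  h2:13  h3:13  h4:6  h5:0 → peak 18
Task 4@3: h1:18  h2:11  h3:13  h4:8  h5:0 → peak 18
Task 4@4: h1:18  h2:11  h3:11  h4:8  h5:2 → peak 18
Best is Task 4@2, peak 18.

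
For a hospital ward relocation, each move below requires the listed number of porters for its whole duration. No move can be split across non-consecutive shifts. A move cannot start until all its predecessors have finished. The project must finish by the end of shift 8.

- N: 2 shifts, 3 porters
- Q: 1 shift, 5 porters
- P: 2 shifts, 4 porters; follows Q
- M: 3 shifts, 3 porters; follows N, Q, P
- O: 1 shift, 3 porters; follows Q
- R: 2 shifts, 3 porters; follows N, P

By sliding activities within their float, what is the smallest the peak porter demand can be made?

Early-start (N@1, Q@1, P@2, M@4, O@2, R@4) gives peak 10: s1:8  s2:10  s3:4  s4:6  s5:6  s6:3  s7:0  s8:0.
Shift Q→3, P→4, M→6, O→6, R→7.
Schedule N@1, Q@3, P@4, M@6, O@6, R@7: s1:3  s2:3  s3:5  s4:4  s5:4  s6:6  s7:6  s8:6 — peak 6.

6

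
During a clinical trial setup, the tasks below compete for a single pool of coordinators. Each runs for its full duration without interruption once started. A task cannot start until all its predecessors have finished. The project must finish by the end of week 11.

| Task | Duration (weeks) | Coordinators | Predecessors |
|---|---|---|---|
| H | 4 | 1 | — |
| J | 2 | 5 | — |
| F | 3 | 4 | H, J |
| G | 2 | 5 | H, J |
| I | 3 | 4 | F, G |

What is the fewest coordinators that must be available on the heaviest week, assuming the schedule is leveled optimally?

Schedule H@1, J@1, F@5, G@5, I@8: w1:6  w2:6  w3:1  w4:1  w5:9  w6:9  w7:4  w8:4  w9:4  w10:4  w11:0 — peak 9.

9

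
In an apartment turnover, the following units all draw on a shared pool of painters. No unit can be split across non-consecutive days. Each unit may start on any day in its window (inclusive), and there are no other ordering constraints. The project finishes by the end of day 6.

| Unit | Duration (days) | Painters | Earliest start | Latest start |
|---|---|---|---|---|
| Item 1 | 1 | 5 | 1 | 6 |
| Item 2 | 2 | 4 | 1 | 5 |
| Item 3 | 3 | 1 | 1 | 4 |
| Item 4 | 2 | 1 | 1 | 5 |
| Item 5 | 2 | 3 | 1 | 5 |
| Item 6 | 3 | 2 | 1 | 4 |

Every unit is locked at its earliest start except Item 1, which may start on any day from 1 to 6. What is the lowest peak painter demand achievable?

11

Item 1@1: d1:16  d2:11  d3:3  d4:0  d5:0  d6:0 → peak 16
Item 1@2: d1:11  d2:16  d3:3  d4:0  d5:0  d6:0 → peak 16
Item 1@3: d1:11  d2:11  d3:8  d4:0  d5:0  d6:0 → peak 11
Item 1@4: d1:11  d2:11  d3:3  d4:5  d5:0  d6:0 → peak 11
Item 1@5: d1:11  d2:11  d3:3  d4:0  d5:5  d6:0 → peak 11
Item 1@6: d1:11  d2:11  d3:3  d4:0  d5:0  d6:5 → peak 11
Best is Item 1@3, peak 11.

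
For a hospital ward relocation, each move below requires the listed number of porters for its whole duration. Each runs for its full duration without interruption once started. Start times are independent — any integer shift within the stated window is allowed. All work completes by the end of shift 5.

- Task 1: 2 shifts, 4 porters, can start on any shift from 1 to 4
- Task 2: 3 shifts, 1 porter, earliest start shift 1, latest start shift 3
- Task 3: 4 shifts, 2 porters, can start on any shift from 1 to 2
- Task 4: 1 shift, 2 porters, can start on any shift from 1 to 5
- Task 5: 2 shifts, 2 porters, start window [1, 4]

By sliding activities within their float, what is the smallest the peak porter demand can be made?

Early-start (Task 1@1, Task 2@1, Task 3@1, Task 4@1, Task 5@1) gives peak 11: s1:11  s2:9  s3:3  s4:2  s5:0.
Shift Task 2→3, Task 4→3, Task 5→4.
Schedule Task 1@1, Task 2@3, Task 3@1, Task 4@3, Task 5@4: s1:6  s2:6  s3:5  s4:5  s5:3 — peak 6.

6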